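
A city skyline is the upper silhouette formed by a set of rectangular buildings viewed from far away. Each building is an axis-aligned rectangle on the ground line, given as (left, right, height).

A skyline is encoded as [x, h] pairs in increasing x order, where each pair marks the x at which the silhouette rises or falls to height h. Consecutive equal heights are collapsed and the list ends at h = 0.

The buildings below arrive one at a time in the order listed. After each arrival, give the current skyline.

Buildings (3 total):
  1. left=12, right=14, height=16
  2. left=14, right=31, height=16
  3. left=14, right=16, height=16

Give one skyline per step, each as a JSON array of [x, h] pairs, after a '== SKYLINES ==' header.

== SKYLINES ==
[[12,16],[14,0]]
[[12,16],[31,0]]
[[12,16],[31,0]]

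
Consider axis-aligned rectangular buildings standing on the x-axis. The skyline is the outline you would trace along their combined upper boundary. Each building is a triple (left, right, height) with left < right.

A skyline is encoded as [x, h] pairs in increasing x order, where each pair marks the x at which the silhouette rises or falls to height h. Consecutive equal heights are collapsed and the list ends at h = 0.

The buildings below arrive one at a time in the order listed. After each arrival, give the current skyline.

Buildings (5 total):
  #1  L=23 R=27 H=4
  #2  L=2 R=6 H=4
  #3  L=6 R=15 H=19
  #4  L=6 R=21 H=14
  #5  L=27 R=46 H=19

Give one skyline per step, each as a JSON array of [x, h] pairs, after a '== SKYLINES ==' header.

== SKYLINES ==
[[23,4],[27,0]]
[[2,4],[6,0],[23,4],[27,0]]
[[2,4],[6,19],[15,0],[23,4],[27,0]]
[[2,4],[6,19],[15,14],[21,0],[23,4],[27,0]]
[[2,4],[6,19],[15,14],[21,0],[23,4],[27,19],[46,0]]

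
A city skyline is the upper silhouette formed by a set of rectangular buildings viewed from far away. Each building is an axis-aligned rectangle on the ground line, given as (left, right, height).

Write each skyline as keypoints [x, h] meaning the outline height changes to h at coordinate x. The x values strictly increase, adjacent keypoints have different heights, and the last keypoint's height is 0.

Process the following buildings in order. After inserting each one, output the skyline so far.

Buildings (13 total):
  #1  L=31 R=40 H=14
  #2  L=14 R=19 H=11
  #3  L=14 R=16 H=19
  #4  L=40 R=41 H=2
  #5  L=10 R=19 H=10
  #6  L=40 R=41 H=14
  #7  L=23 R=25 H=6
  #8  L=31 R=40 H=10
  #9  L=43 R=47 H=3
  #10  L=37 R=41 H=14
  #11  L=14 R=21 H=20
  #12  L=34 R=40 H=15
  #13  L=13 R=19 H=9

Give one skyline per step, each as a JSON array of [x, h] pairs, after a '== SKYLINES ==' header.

== SKYLINES ==
[[31,14],[40,0]]
[[14,11],[19,0],[31,14],[40,0]]
[[14,19],[16,11],[19,0],[31,14],[40,0]]
[[14,19],[16,11],[19,0],[31,14],[40,2],[41,0]]
[[10,10],[14,19],[16,11],[19,0],[31,14],[40,2],[41,0]]
[[10,10],[14,19],[16,11],[19,0],[31,14],[41,0]]
[[10,10],[14,19],[16,11],[19,0],[23,6],[25,0],[31,14],[41,0]]
[[10,10],[14,19],[16,11],[19,0],[23,6],[25,0],[31,14],[41,0]]
[[10,10],[14,19],[16,11],[19,0],[23,6],[25,0],[31,14],[41,0],[43,3],[47,0]]
[[10,10],[14,19],[16,11],[19,0],[23,6],[25,0],[31,14],[41,0],[43,3],[47,0]]
[[10,10],[14,20],[21,0],[23,6],[25,0],[31,14],[41,0],[43,3],[47,0]]
[[10,10],[14,20],[21,0],[23,6],[25,0],[31,14],[34,15],[40,14],[41,0],[43,3],[47,0]]
[[10,10],[14,20],[21,0],[23,6],[25,0],[31,14],[34,15],[40,14],[41,0],[43,3],[47,0]]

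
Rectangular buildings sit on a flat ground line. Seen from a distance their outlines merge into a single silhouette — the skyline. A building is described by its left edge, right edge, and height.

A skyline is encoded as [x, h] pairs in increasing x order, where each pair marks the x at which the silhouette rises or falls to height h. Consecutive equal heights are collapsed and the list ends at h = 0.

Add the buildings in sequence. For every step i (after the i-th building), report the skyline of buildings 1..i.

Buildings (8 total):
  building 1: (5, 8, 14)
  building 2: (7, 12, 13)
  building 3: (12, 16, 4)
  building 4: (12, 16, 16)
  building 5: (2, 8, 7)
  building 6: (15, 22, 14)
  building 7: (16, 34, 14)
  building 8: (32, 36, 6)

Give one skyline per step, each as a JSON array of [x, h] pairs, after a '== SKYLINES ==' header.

== SKYLINES ==
[[5,14],[8,0]]
[[5,14],[8,13],[12,0]]
[[5,14],[8,13],[12,4],[16,0]]
[[5,14],[8,13],[12,16],[16,0]]
[[2,7],[5,14],[8,13],[12,16],[16,0]]
[[2,7],[5,14],[8,13],[12,16],[16,14],[22,0]]
[[2,7],[5,14],[8,13],[12,16],[16,14],[34,0]]
[[2,7],[5,14],[8,13],[12,16],[16,14],[34,6],[36,0]]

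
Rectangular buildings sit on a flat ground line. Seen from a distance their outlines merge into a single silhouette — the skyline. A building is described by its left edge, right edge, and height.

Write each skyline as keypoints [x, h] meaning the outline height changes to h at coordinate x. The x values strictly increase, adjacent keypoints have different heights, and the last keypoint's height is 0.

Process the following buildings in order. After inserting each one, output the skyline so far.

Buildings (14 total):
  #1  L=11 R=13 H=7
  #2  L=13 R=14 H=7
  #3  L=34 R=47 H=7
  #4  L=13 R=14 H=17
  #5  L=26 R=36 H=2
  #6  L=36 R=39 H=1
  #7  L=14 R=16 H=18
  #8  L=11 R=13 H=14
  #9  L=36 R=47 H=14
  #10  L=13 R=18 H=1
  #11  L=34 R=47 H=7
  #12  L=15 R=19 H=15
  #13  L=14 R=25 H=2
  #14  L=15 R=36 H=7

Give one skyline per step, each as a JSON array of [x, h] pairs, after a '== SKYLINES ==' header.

== SKYLINES ==
[[11,7],[13,0]]
[[11,7],[14,0]]
[[11,7],[14,0],[34,7],[47,0]]
[[11,7],[13,17],[14,0],[34,7],[47,0]]
[[11,7],[13,17],[14,0],[26,2],[34,7],[47,0]]
[[11,7],[13,17],[14,0],[26,2],[34,7],[47,0]]
[[11,7],[13,17],[14,18],[16,0],[26,2],[34,7],[47,0]]
[[11,14],[13,17],[14,18],[16,0],[26,2],[34,7],[47,0]]
[[11,14],[13,17],[14,18],[16,0],[26,2],[34,7],[36,14],[47,0]]
[[11,14],[13,17],[14,18],[16,1],[18,0],[26,2],[34,7],[36,14],[47,0]]
[[11,14],[13,17],[14,18],[16,1],[18,0],[26,2],[34,7],[36,14],[47,0]]
[[11,14],[13,17],[14,18],[16,15],[19,0],[26,2],[34,7],[36,14],[47,0]]
[[11,14],[13,17],[14,18],[16,15],[19,2],[25,0],[26,2],[34,7],[36,14],[47,0]]
[[11,14],[13,17],[14,18],[16,15],[19,7],[36,14],[47,0]]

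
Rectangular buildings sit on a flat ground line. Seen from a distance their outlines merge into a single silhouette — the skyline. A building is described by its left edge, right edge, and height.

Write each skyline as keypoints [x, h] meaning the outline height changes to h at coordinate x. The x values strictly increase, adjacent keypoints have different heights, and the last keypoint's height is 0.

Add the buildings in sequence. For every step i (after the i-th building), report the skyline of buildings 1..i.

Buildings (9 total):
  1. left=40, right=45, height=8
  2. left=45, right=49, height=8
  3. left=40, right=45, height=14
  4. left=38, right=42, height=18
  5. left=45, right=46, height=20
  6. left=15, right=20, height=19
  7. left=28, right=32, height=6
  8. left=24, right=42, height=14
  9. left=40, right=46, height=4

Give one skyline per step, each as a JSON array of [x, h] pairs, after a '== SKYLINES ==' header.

== SKYLINES ==
[[40,8],[45,0]]
[[40,8],[49,0]]
[[40,14],[45,8],[49,0]]
[[38,18],[42,14],[45,8],[49,0]]
[[38,18],[42,14],[45,20],[46,8],[49,0]]
[[15,19],[20,0],[38,18],[42,14],[45,20],[46,8],[49,0]]
[[15,19],[20,0],[28,6],[32,0],[38,18],[42,14],[45,20],[46,8],[49,0]]
[[15,19],[20,0],[24,14],[38,18],[42,14],[45,20],[46,8],[49,0]]
[[15,19],[20,0],[24,14],[38,18],[42,14],[45,20],[46,8],[49,0]]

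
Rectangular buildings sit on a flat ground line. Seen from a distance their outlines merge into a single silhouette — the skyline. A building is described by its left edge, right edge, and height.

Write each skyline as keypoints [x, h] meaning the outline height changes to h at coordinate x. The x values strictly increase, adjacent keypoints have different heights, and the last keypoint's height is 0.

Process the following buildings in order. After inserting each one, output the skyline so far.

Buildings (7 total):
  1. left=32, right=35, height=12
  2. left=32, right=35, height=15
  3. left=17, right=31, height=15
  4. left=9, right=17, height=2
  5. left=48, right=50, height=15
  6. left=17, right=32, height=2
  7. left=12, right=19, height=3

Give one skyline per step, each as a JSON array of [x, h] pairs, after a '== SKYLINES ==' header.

== SKYLINES ==
[[32,12],[35,0]]
[[32,15],[35,0]]
[[17,15],[31,0],[32,15],[35,0]]
[[9,2],[17,15],[31,0],[32,15],[35,0]]
[[9,2],[17,15],[31,0],[32,15],[35,0],[48,15],[50,0]]
[[9,2],[17,15],[31,2],[32,15],[35,0],[48,15],[50,0]]
[[9,2],[12,3],[17,15],[31,2],[32,15],[35,0],[48,15],[50,0]]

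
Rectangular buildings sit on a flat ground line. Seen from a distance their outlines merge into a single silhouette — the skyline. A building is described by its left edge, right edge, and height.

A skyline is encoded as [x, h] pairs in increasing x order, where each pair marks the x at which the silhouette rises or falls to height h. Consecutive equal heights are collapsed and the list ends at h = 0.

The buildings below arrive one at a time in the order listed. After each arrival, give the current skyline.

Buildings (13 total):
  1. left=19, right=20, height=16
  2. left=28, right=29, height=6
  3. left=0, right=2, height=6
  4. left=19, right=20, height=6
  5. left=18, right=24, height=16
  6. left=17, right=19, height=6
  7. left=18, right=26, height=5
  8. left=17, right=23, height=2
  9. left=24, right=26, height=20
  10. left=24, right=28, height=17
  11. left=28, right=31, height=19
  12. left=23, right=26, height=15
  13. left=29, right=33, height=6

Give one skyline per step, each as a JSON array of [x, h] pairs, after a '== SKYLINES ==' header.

== SKYLINES ==
[[19,16],[20,0]]
[[19,16],[20,0],[28,6],[29,0]]
[[0,6],[2,0],[19,16],[20,0],[28,6],[29,0]]
[[0,6],[2,0],[19,16],[20,0],[28,6],[29,0]]
[[0,6],[2,0],[18,16],[24,0],[28,6],[29,0]]
[[0,6],[2,0],[17,6],[18,16],[24,0],[28,6],[29,0]]
[[0,6],[2,0],[17,6],[18,16],[24,5],[26,0],[28,6],[29,0]]
[[0,6],[2,0],[17,6],[18,16],[24,5],[26,0],[28,6],[29,0]]
[[0,6],[2,0],[17,6],[18,16],[24,20],[26,0],[28,6],[29,0]]
[[0,6],[2,0],[17,6],[18,16],[24,20],[26,17],[28,6],[29,0]]
[[0,6],[2,0],[17,6],[18,16],[24,20],[26,17],[28,19],[31,0]]
[[0,6],[2,0],[17,6],[18,16],[24,20],[26,17],[28,19],[31,0]]
[[0,6],[2,0],[17,6],[18,16],[24,20],[26,17],[28,19],[31,6],[33,0]]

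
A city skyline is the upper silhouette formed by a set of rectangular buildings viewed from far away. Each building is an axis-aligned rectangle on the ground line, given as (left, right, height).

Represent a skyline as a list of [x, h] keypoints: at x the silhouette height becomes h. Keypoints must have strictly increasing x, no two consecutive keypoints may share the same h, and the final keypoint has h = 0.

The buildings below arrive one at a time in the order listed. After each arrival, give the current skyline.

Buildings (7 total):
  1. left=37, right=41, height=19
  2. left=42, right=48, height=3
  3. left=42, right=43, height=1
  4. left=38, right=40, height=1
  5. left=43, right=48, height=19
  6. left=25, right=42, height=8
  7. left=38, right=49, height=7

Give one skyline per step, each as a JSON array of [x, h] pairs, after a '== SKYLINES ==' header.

== SKYLINES ==
[[37,19],[41,0]]
[[37,19],[41,0],[42,3],[48,0]]
[[37,19],[41,0],[42,3],[48,0]]
[[37,19],[41,0],[42,3],[48,0]]
[[37,19],[41,0],[42,3],[43,19],[48,0]]
[[25,8],[37,19],[41,8],[42,3],[43,19],[48,0]]
[[25,8],[37,19],[41,8],[42,7],[43,19],[48,7],[49,0]]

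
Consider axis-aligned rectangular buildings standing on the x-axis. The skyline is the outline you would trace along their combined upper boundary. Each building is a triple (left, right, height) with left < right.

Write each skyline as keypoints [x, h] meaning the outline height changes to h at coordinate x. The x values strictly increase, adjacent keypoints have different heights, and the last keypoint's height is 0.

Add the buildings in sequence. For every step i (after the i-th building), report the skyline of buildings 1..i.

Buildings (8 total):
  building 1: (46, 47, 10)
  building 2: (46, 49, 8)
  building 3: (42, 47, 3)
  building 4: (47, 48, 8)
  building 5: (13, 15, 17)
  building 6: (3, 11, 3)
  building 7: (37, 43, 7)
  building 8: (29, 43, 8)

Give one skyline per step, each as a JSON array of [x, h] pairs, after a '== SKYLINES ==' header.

== SKYLINES ==
[[46,10],[47,0]]
[[46,10],[47,8],[49,0]]
[[42,3],[46,10],[47,8],[49,0]]
[[42,3],[46,10],[47,8],[49,0]]
[[13,17],[15,0],[42,3],[46,10],[47,8],[49,0]]
[[3,3],[11,0],[13,17],[15,0],[42,3],[46,10],[47,8],[49,0]]
[[3,3],[11,0],[13,17],[15,0],[37,7],[43,3],[46,10],[47,8],[49,0]]
[[3,3],[11,0],[13,17],[15,0],[29,8],[43,3],[46,10],[47,8],[49,0]]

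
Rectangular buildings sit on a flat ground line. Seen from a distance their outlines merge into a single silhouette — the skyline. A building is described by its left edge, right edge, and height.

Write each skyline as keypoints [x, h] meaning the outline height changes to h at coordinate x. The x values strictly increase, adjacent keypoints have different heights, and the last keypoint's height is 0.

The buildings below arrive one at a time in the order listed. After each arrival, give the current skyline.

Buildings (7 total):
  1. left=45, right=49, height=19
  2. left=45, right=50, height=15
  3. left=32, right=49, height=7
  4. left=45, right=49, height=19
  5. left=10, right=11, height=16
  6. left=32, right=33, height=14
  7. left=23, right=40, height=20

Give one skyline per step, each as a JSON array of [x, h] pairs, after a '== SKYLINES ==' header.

== SKYLINES ==
[[45,19],[49,0]]
[[45,19],[49,15],[50,0]]
[[32,7],[45,19],[49,15],[50,0]]
[[32,7],[45,19],[49,15],[50,0]]
[[10,16],[11,0],[32,7],[45,19],[49,15],[50,0]]
[[10,16],[11,0],[32,14],[33,7],[45,19],[49,15],[50,0]]
[[10,16],[11,0],[23,20],[40,7],[45,19],[49,15],[50,0]]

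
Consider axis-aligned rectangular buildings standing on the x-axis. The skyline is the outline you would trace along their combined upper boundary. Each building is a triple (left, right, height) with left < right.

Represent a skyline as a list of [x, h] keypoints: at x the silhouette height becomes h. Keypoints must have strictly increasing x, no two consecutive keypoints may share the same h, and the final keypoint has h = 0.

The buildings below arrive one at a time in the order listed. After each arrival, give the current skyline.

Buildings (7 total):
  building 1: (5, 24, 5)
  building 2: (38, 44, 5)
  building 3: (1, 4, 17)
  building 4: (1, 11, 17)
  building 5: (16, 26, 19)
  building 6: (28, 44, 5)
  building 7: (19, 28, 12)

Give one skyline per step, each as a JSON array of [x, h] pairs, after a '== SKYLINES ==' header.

== SKYLINES ==
[[5,5],[24,0]]
[[5,5],[24,0],[38,5],[44,0]]
[[1,17],[4,0],[5,5],[24,0],[38,5],[44,0]]
[[1,17],[11,5],[24,0],[38,5],[44,0]]
[[1,17],[11,5],[16,19],[26,0],[38,5],[44,0]]
[[1,17],[11,5],[16,19],[26,0],[28,5],[44,0]]
[[1,17],[11,5],[16,19],[26,12],[28,5],[44,0]]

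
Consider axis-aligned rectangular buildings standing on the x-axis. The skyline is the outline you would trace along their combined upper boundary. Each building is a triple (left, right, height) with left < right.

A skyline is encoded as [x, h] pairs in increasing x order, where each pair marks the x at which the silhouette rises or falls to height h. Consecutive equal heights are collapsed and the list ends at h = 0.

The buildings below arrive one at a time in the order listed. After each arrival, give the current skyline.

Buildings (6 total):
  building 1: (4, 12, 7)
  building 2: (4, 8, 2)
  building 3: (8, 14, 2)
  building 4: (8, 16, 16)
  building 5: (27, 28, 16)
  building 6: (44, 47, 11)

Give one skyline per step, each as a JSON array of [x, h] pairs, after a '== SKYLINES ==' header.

== SKYLINES ==
[[4,7],[12,0]]
[[4,7],[12,0]]
[[4,7],[12,2],[14,0]]
[[4,7],[8,16],[16,0]]
[[4,7],[8,16],[16,0],[27,16],[28,0]]
[[4,7],[8,16],[16,0],[27,16],[28,0],[44,11],[47,0]]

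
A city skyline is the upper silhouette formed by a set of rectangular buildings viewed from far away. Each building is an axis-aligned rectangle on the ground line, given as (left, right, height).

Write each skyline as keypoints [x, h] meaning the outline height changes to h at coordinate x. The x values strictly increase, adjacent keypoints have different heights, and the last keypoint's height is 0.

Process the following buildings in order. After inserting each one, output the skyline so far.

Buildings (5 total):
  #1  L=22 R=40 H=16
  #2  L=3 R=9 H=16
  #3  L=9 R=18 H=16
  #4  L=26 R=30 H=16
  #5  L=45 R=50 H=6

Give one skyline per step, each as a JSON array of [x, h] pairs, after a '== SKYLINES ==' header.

== SKYLINES ==
[[22,16],[40,0]]
[[3,16],[9,0],[22,16],[40,0]]
[[3,16],[18,0],[22,16],[40,0]]
[[3,16],[18,0],[22,16],[40,0]]
[[3,16],[18,0],[22,16],[40,0],[45,6],[50,0]]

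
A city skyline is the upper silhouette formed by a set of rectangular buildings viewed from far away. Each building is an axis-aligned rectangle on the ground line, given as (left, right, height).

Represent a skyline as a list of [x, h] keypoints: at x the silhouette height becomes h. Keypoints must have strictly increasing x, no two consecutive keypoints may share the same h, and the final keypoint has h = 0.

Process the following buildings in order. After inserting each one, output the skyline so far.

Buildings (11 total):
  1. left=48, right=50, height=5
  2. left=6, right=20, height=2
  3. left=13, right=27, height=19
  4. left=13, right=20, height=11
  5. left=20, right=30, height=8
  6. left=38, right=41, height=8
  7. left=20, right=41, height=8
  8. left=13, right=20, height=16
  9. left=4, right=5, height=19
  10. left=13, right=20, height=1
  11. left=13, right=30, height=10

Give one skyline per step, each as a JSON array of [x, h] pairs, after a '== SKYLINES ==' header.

== SKYLINES ==
[[48,5],[50,0]]
[[6,2],[20,0],[48,5],[50,0]]
[[6,2],[13,19],[27,0],[48,5],[50,0]]
[[6,2],[13,19],[27,0],[48,5],[50,0]]
[[6,2],[13,19],[27,8],[30,0],[48,5],[50,0]]
[[6,2],[13,19],[27,8],[30,0],[38,8],[41,0],[48,5],[50,0]]
[[6,2],[13,19],[27,8],[41,0],[48,5],[50,0]]
[[6,2],[13,19],[27,8],[41,0],[48,5],[50,0]]
[[4,19],[5,0],[6,2],[13,19],[27,8],[41,0],[48,5],[50,0]]
[[4,19],[5,0],[6,2],[13,19],[27,8],[41,0],[48,5],[50,0]]
[[4,19],[5,0],[6,2],[13,19],[27,10],[30,8],[41,0],[48,5],[50,0]]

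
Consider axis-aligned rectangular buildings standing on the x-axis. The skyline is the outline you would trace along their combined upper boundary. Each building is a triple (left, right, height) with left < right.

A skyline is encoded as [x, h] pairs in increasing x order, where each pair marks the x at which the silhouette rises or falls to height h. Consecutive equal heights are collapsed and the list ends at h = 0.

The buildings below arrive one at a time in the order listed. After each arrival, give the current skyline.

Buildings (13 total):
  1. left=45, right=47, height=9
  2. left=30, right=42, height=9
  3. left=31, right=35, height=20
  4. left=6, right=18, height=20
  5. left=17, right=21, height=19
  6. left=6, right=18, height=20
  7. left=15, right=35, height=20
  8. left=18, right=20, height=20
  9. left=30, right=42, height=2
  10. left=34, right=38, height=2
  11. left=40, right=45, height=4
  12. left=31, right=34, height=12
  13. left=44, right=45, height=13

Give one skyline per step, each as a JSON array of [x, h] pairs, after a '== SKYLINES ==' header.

== SKYLINES ==
[[45,9],[47,0]]
[[30,9],[42,0],[45,9],[47,0]]
[[30,9],[31,20],[35,9],[42,0],[45,9],[47,0]]
[[6,20],[18,0],[30,9],[31,20],[35,9],[42,0],[45,9],[47,0]]
[[6,20],[18,19],[21,0],[30,9],[31,20],[35,9],[42,0],[45,9],[47,0]]
[[6,20],[18,19],[21,0],[30,9],[31,20],[35,9],[42,0],[45,9],[47,0]]
[[6,20],[35,9],[42,0],[45,9],[47,0]]
[[6,20],[35,9],[42,0],[45,9],[47,0]]
[[6,20],[35,9],[42,0],[45,9],[47,0]]
[[6,20],[35,9],[42,0],[45,9],[47,0]]
[[6,20],[35,9],[42,4],[45,9],[47,0]]
[[6,20],[35,9],[42,4],[45,9],[47,0]]
[[6,20],[35,9],[42,4],[44,13],[45,9],[47,0]]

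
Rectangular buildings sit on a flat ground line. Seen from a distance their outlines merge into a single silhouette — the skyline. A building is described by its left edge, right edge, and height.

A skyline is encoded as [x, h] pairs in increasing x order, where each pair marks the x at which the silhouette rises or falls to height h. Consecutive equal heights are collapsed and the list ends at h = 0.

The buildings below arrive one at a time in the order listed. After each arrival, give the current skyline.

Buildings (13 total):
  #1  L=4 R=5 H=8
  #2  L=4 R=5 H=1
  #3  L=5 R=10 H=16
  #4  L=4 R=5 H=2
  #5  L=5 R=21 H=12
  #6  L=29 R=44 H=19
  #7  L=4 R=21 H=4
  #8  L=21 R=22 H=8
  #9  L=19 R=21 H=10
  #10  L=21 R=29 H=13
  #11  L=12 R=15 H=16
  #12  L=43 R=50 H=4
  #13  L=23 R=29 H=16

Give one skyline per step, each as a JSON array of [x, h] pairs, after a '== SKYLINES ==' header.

== SKYLINES ==
[[4,8],[5,0]]
[[4,8],[5,0]]
[[4,8],[5,16],[10,0]]
[[4,8],[5,16],[10,0]]
[[4,8],[5,16],[10,12],[21,0]]
[[4,8],[5,16],[10,12],[21,0],[29,19],[44,0]]
[[4,8],[5,16],[10,12],[21,0],[29,19],[44,0]]
[[4,8],[5,16],[10,12],[21,8],[22,0],[29,19],[44,0]]
[[4,8],[5,16],[10,12],[21,8],[22,0],[29,19],[44,0]]
[[4,8],[5,16],[10,12],[21,13],[29,19],[44,0]]
[[4,8],[5,16],[10,12],[12,16],[15,12],[21,13],[29,19],[44,0]]
[[4,8],[5,16],[10,12],[12,16],[15,12],[21,13],[29,19],[44,4],[50,0]]
[[4,8],[5,16],[10,12],[12,16],[15,12],[21,13],[23,16],[29,19],[44,4],[50,0]]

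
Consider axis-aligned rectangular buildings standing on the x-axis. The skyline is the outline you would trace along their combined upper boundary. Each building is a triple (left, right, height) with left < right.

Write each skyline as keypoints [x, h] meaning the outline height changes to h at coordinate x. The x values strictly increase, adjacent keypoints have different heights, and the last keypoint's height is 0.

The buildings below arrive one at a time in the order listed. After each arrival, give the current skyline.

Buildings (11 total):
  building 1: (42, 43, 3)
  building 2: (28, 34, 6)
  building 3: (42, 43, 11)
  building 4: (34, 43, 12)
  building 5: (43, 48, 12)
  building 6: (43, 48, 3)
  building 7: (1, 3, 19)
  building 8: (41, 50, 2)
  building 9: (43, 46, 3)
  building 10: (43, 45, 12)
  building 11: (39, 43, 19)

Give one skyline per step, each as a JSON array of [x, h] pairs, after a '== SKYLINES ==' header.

== SKYLINES ==
[[42,3],[43,0]]
[[28,6],[34,0],[42,3],[43,0]]
[[28,6],[34,0],[42,11],[43,0]]
[[28,6],[34,12],[43,0]]
[[28,6],[34,12],[48,0]]
[[28,6],[34,12],[48,0]]
[[1,19],[3,0],[28,6],[34,12],[48,0]]
[[1,19],[3,0],[28,6],[34,12],[48,2],[50,0]]
[[1,19],[3,0],[28,6],[34,12],[48,2],[50,0]]
[[1,19],[3,0],[28,6],[34,12],[48,2],[50,0]]
[[1,19],[3,0],[28,6],[34,12],[39,19],[43,12],[48,2],[50,0]]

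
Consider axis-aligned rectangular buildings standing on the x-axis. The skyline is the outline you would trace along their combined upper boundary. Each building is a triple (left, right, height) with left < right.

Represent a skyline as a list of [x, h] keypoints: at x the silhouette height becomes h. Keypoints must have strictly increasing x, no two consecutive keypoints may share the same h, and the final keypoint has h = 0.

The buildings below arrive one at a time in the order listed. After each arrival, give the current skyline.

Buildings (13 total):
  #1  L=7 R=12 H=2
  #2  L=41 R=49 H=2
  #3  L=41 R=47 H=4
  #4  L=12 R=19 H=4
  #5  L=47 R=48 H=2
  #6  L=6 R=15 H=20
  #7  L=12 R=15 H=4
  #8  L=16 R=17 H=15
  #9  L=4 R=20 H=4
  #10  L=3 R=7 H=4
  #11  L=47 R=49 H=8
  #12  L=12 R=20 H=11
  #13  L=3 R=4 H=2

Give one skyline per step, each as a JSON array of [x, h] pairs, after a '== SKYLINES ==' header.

== SKYLINES ==
[[7,2],[12,0]]
[[7,2],[12,0],[41,2],[49,0]]
[[7,2],[12,0],[41,4],[47,2],[49,0]]
[[7,2],[12,4],[19,0],[41,4],[47,2],[49,0]]
[[7,2],[12,4],[19,0],[41,4],[47,2],[49,0]]
[[6,20],[15,4],[19,0],[41,4],[47,2],[49,0]]
[[6,20],[15,4],[19,0],[41,4],[47,2],[49,0]]
[[6,20],[15,4],[16,15],[17,4],[19,0],[41,4],[47,2],[49,0]]
[[4,4],[6,20],[15,4],[16,15],[17,4],[20,0],[41,4],[47,2],[49,0]]
[[3,4],[6,20],[15,4],[16,15],[17,4],[20,0],[41,4],[47,2],[49,0]]
[[3,4],[6,20],[15,4],[16,15],[17,4],[20,0],[41,4],[47,8],[49,0]]
[[3,4],[6,20],[15,11],[16,15],[17,11],[20,0],[41,4],[47,8],[49,0]]
[[3,4],[6,20],[15,11],[16,15],[17,11],[20,0],[41,4],[47,8],[49,0]]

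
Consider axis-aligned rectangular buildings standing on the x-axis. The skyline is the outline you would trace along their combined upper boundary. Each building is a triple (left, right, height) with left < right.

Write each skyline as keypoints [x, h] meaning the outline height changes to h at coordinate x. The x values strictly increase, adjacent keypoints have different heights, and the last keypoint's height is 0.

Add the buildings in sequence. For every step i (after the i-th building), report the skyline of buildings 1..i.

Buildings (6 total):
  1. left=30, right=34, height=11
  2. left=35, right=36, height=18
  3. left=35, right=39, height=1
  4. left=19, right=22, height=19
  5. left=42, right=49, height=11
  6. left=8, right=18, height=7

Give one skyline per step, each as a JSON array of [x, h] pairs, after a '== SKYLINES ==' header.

== SKYLINES ==
[[30,11],[34,0]]
[[30,11],[34,0],[35,18],[36,0]]
[[30,11],[34,0],[35,18],[36,1],[39,0]]
[[19,19],[22,0],[30,11],[34,0],[35,18],[36,1],[39,0]]
[[19,19],[22,0],[30,11],[34,0],[35,18],[36,1],[39,0],[42,11],[49,0]]
[[8,7],[18,0],[19,19],[22,0],[30,11],[34,0],[35,18],[36,1],[39,0],[42,11],[49,0]]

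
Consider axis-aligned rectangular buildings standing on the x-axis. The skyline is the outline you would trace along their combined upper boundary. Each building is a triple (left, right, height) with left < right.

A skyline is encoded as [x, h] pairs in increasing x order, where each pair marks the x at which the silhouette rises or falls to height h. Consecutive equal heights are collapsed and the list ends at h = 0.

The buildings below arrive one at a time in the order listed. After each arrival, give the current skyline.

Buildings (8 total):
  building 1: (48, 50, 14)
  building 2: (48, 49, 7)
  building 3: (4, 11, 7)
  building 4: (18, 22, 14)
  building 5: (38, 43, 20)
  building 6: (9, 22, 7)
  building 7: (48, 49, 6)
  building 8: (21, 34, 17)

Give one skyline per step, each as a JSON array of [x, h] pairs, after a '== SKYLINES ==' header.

== SKYLINES ==
[[48,14],[50,0]]
[[48,14],[50,0]]
[[4,7],[11,0],[48,14],[50,0]]
[[4,7],[11,0],[18,14],[22,0],[48,14],[50,0]]
[[4,7],[11,0],[18,14],[22,0],[38,20],[43,0],[48,14],[50,0]]
[[4,7],[18,14],[22,0],[38,20],[43,0],[48,14],[50,0]]
[[4,7],[18,14],[22,0],[38,20],[43,0],[48,14],[50,0]]
[[4,7],[18,14],[21,17],[34,0],[38,20],[43,0],[48,14],[50,0]]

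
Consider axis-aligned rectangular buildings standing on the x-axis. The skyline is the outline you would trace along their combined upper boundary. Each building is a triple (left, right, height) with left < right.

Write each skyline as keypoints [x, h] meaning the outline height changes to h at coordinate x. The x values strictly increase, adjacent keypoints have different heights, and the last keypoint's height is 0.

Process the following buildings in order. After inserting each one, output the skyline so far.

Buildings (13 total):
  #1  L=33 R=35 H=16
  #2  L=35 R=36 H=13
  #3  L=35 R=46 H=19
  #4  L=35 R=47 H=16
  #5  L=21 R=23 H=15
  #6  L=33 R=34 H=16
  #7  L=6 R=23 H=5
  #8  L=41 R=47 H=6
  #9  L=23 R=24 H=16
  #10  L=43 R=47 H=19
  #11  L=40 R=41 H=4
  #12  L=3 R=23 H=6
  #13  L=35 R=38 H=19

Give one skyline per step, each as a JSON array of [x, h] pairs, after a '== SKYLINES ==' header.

== SKYLINES ==
[[33,16],[35,0]]
[[33,16],[35,13],[36,0]]
[[33,16],[35,19],[46,0]]
[[33,16],[35,19],[46,16],[47,0]]
[[21,15],[23,0],[33,16],[35,19],[46,16],[47,0]]
[[21,15],[23,0],[33,16],[35,19],[46,16],[47,0]]
[[6,5],[21,15],[23,0],[33,16],[35,19],[46,16],[47,0]]
[[6,5],[21,15],[23,0],[33,16],[35,19],[46,16],[47,0]]
[[6,5],[21,15],[23,16],[24,0],[33,16],[35,19],[46,16],[47,0]]
[[6,5],[21,15],[23,16],[24,0],[33,16],[35,19],[47,0]]
[[6,5],[21,15],[23,16],[24,0],[33,16],[35,19],[47,0]]
[[3,6],[21,15],[23,16],[24,0],[33,16],[35,19],[47,0]]
[[3,6],[21,15],[23,16],[24,0],[33,16],[35,19],[47,0]]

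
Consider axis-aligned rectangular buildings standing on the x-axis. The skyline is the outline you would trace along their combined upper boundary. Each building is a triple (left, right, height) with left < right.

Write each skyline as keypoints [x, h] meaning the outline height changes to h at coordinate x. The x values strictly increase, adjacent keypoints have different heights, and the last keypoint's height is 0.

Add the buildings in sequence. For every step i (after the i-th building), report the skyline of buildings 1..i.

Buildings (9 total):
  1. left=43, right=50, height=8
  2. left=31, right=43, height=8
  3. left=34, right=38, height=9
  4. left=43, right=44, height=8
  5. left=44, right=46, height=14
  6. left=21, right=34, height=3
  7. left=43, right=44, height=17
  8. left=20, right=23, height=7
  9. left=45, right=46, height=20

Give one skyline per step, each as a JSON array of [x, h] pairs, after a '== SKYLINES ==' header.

== SKYLINES ==
[[43,8],[50,0]]
[[31,8],[50,0]]
[[31,8],[34,9],[38,8],[50,0]]
[[31,8],[34,9],[38,8],[50,0]]
[[31,8],[34,9],[38,8],[44,14],[46,8],[50,0]]
[[21,3],[31,8],[34,9],[38,8],[44,14],[46,8],[50,0]]
[[21,3],[31,8],[34,9],[38,8],[43,17],[44,14],[46,8],[50,0]]
[[20,7],[23,3],[31,8],[34,9],[38,8],[43,17],[44,14],[46,8],[50,0]]
[[20,7],[23,3],[31,8],[34,9],[38,8],[43,17],[44,14],[45,20],[46,8],[50,0]]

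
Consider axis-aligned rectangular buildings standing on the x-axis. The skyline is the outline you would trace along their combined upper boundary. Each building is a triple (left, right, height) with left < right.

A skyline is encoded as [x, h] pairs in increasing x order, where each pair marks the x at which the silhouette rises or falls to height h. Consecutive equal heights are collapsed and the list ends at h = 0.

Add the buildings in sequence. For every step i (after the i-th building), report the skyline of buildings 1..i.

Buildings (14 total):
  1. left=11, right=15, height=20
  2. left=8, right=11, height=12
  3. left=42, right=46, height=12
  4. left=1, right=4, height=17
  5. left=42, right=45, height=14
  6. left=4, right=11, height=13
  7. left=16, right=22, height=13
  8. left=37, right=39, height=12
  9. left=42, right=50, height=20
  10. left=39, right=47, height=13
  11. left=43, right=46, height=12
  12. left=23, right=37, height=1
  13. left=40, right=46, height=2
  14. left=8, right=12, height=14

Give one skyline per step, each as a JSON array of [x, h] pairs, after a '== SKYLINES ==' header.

== SKYLINES ==
[[11,20],[15,0]]
[[8,12],[11,20],[15,0]]
[[8,12],[11,20],[15,0],[42,12],[46,0]]
[[1,17],[4,0],[8,12],[11,20],[15,0],[42,12],[46,0]]
[[1,17],[4,0],[8,12],[11,20],[15,0],[42,14],[45,12],[46,0]]
[[1,17],[4,13],[11,20],[15,0],[42,14],[45,12],[46,0]]
[[1,17],[4,13],[11,20],[15,0],[16,13],[22,0],[42,14],[45,12],[46,0]]
[[1,17],[4,13],[11,20],[15,0],[16,13],[22,0],[37,12],[39,0],[42,14],[45,12],[46,0]]
[[1,17],[4,13],[11,20],[15,0],[16,13],[22,0],[37,12],[39,0],[42,20],[50,0]]
[[1,17],[4,13],[11,20],[15,0],[16,13],[22,0],[37,12],[39,13],[42,20],[50,0]]
[[1,17],[4,13],[11,20],[15,0],[16,13],[22,0],[37,12],[39,13],[42,20],[50,0]]
[[1,17],[4,13],[11,20],[15,0],[16,13],[22,0],[23,1],[37,12],[39,13],[42,20],[50,0]]
[[1,17],[4,13],[11,20],[15,0],[16,13],[22,0],[23,1],[37,12],[39,13],[42,20],[50,0]]
[[1,17],[4,13],[8,14],[11,20],[15,0],[16,13],[22,0],[23,1],[37,12],[39,13],[42,20],[50,0]]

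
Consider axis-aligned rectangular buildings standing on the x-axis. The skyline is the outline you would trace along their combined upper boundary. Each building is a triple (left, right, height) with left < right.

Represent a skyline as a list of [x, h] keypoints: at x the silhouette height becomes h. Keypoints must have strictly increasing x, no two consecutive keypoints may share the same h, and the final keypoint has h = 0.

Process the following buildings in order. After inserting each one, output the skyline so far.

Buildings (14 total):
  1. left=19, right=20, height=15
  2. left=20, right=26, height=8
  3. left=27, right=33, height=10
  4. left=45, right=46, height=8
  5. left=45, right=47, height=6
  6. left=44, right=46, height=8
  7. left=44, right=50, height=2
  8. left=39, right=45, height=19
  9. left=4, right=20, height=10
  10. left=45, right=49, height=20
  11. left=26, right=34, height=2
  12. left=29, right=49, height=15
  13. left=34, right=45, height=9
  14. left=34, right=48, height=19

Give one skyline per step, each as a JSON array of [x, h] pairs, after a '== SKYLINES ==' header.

== SKYLINES ==
[[19,15],[20,0]]
[[19,15],[20,8],[26,0]]
[[19,15],[20,8],[26,0],[27,10],[33,0]]
[[19,15],[20,8],[26,0],[27,10],[33,0],[45,8],[46,0]]
[[19,15],[20,8],[26,0],[27,10],[33,0],[45,8],[46,6],[47,0]]
[[19,15],[20,8],[26,0],[27,10],[33,0],[44,8],[46,6],[47,0]]
[[19,15],[20,8],[26,0],[27,10],[33,0],[44,8],[46,6],[47,2],[50,0]]
[[19,15],[20,8],[26,0],[27,10],[33,0],[39,19],[45,8],[46,6],[47,2],[50,0]]
[[4,10],[19,15],[20,8],[26,0],[27,10],[33,0],[39,19],[45,8],[46,6],[47,2],[50,0]]
[[4,10],[19,15],[20,8],[26,0],[27,10],[33,0],[39,19],[45,20],[49,2],[50,0]]
[[4,10],[19,15],[20,8],[26,2],[27,10],[33,2],[34,0],[39,19],[45,20],[49,2],[50,0]]
[[4,10],[19,15],[20,8],[26,2],[27,10],[29,15],[39,19],[45,20],[49,2],[50,0]]
[[4,10],[19,15],[20,8],[26,2],[27,10],[29,15],[39,19],[45,20],[49,2],[50,0]]
[[4,10],[19,15],[20,8],[26,2],[27,10],[29,15],[34,19],[45,20],[49,2],[50,0]]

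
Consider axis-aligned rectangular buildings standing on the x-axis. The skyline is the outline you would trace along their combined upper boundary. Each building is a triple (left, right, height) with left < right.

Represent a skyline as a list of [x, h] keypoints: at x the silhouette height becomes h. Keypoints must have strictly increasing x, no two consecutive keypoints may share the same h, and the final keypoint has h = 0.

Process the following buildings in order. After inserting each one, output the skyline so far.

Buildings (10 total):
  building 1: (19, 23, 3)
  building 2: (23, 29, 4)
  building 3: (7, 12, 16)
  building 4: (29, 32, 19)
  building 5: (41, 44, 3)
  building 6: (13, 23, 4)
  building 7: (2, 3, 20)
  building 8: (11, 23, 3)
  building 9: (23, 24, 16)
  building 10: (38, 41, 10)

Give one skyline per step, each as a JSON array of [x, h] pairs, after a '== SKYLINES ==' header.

== SKYLINES ==
[[19,3],[23,0]]
[[19,3],[23,4],[29,0]]
[[7,16],[12,0],[19,3],[23,4],[29,0]]
[[7,16],[12,0],[19,3],[23,4],[29,19],[32,0]]
[[7,16],[12,0],[19,3],[23,4],[29,19],[32,0],[41,3],[44,0]]
[[7,16],[12,0],[13,4],[29,19],[32,0],[41,3],[44,0]]
[[2,20],[3,0],[7,16],[12,0],[13,4],[29,19],[32,0],[41,3],[44,0]]
[[2,20],[3,0],[7,16],[12,3],[13,4],[29,19],[32,0],[41,3],[44,0]]
[[2,20],[3,0],[7,16],[12,3],[13,4],[23,16],[24,4],[29,19],[32,0],[41,3],[44,0]]
[[2,20],[3,0],[7,16],[12,3],[13,4],[23,16],[24,4],[29,19],[32,0],[38,10],[41,3],[44,0]]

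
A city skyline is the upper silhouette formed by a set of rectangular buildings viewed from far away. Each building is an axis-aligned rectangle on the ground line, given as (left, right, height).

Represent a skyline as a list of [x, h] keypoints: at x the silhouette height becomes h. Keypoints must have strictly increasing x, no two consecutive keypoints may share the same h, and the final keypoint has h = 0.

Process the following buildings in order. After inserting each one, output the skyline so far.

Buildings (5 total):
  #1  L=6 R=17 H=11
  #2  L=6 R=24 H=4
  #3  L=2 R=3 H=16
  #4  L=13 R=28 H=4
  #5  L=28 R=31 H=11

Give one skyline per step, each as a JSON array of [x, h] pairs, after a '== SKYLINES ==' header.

== SKYLINES ==
[[6,11],[17,0]]
[[6,11],[17,4],[24,0]]
[[2,16],[3,0],[6,11],[17,4],[24,0]]
[[2,16],[3,0],[6,11],[17,4],[28,0]]
[[2,16],[3,0],[6,11],[17,4],[28,11],[31,0]]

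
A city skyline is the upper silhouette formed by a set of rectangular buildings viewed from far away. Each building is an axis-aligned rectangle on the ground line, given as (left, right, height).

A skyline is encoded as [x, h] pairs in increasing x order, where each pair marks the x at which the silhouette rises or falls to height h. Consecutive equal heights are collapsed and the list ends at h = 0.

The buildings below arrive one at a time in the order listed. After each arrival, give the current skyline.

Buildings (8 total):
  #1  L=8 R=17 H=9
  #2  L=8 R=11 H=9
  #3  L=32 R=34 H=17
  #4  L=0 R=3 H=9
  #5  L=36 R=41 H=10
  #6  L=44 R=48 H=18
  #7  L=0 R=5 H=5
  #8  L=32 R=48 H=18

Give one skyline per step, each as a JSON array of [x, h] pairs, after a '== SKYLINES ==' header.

== SKYLINES ==
[[8,9],[17,0]]
[[8,9],[17,0]]
[[8,9],[17,0],[32,17],[34,0]]
[[0,9],[3,0],[8,9],[17,0],[32,17],[34,0]]
[[0,9],[3,0],[8,9],[17,0],[32,17],[34,0],[36,10],[41,0]]
[[0,9],[3,0],[8,9],[17,0],[32,17],[34,0],[36,10],[41,0],[44,18],[48,0]]
[[0,9],[3,5],[5,0],[8,9],[17,0],[32,17],[34,0],[36,10],[41,0],[44,18],[48,0]]
[[0,9],[3,5],[5,0],[8,9],[17,0],[32,18],[48,0]]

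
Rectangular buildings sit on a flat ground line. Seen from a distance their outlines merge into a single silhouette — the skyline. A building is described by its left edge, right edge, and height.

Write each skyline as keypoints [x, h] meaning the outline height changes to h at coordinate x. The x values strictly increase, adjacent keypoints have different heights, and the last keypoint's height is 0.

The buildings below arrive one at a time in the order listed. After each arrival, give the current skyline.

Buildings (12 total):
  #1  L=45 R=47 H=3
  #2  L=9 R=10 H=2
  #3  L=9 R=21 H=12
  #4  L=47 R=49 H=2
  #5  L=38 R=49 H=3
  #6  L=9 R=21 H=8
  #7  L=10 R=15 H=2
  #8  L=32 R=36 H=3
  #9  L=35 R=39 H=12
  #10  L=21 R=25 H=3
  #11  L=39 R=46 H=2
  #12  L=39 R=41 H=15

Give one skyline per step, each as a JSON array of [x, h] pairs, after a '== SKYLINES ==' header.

== SKYLINES ==
[[45,3],[47,0]]
[[9,2],[10,0],[45,3],[47,0]]
[[9,12],[21,0],[45,3],[47,0]]
[[9,12],[21,0],[45,3],[47,2],[49,0]]
[[9,12],[21,0],[38,3],[49,0]]
[[9,12],[21,0],[38,3],[49,0]]
[[9,12],[21,0],[38,3],[49,0]]
[[9,12],[21,0],[32,3],[36,0],[38,3],[49,0]]
[[9,12],[21,0],[32,3],[35,12],[39,3],[49,0]]
[[9,12],[21,3],[25,0],[32,3],[35,12],[39,3],[49,0]]
[[9,12],[21,3],[25,0],[32,3],[35,12],[39,3],[49,0]]
[[9,12],[21,3],[25,0],[32,3],[35,12],[39,15],[41,3],[49,0]]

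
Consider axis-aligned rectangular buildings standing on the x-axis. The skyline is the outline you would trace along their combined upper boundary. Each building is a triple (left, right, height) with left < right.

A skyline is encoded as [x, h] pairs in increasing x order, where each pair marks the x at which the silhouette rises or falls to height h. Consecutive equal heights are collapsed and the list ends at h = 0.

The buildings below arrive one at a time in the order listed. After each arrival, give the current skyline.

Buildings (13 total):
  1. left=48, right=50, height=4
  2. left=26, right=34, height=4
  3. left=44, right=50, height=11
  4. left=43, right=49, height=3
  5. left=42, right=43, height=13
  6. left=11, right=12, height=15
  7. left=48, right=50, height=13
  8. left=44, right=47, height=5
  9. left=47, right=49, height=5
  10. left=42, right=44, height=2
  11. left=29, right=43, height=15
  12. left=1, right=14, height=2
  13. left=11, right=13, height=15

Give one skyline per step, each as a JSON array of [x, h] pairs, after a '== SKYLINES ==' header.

== SKYLINES ==
[[48,4],[50,0]]
[[26,4],[34,0],[48,4],[50,0]]
[[26,4],[34,0],[44,11],[50,0]]
[[26,4],[34,0],[43,3],[44,11],[50,0]]
[[26,4],[34,0],[42,13],[43,3],[44,11],[50,0]]
[[11,15],[12,0],[26,4],[34,0],[42,13],[43,3],[44,11],[50,0]]
[[11,15],[12,0],[26,4],[34,0],[42,13],[43,3],[44,11],[48,13],[50,0]]
[[11,15],[12,0],[26,4],[34,0],[42,13],[43,3],[44,11],[48,13],[50,0]]
[[11,15],[12,0],[26,4],[34,0],[42,13],[43,3],[44,11],[48,13],[50,0]]
[[11,15],[12,0],[26,4],[34,0],[42,13],[43,3],[44,11],[48,13],[50,0]]
[[11,15],[12,0],[26,4],[29,15],[43,3],[44,11],[48,13],[50,0]]
[[1,2],[11,15],[12,2],[14,0],[26,4],[29,15],[43,3],[44,11],[48,13],[50,0]]
[[1,2],[11,15],[13,2],[14,0],[26,4],[29,15],[43,3],[44,11],[48,13],[50,0]]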